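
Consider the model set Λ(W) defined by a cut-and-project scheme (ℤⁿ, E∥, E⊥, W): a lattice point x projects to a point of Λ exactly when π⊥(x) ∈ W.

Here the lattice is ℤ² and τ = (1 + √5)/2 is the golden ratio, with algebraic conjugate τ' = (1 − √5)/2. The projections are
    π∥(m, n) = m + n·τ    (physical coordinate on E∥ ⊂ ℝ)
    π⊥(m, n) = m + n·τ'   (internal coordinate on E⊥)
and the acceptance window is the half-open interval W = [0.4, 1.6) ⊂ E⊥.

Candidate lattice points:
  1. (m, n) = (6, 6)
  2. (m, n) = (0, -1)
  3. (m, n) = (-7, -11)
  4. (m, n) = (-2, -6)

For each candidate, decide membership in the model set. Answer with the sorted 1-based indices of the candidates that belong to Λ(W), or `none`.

τ' = (1−√5)/2 ≈ -0.61803.
[1] lift (6,6): star map gives 2.29180; window check 0.4 ≤ 2.29180 < 1.6 is false → out
[2] lift (0,-1): star map gives 0.61803; window check 0.4 ≤ 0.61803 < 1.6 is true → IN Λ
[3] lift (-7,-11): star map gives -0.20163; window check 0.4 ≤ -0.20163 < 1.6 is false → out
[4] lift (-2,-6): star map gives 1.70820; window check 0.4 ≤ 1.70820 < 1.6 is false → out

2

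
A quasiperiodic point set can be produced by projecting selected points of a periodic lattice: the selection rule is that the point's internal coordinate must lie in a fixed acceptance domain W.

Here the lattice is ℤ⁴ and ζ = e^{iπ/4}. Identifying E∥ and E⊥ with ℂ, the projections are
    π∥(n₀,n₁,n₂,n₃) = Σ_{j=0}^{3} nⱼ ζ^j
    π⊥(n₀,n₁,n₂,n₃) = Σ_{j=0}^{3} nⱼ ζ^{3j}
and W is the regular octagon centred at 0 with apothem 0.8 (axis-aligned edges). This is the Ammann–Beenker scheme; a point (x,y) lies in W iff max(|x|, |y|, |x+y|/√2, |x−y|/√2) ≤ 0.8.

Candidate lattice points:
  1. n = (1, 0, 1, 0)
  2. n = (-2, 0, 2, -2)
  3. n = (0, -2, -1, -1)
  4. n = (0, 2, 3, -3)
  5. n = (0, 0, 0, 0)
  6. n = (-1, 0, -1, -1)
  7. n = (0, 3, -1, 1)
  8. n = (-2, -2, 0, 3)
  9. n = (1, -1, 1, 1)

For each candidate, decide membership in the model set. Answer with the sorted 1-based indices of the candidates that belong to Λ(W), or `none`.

5

π⊥(n) = n₀ + n₁ζ³ + n₂ζ⁶ + n₃ζ⁹ where ζ = e^{iπ/4}.
candidate 1: n = (1, 0, 1, 0) → π⊥ ≈ (+1.000000, -1.000000); max(|x|,|y|,|x±y|/√2) = 1.414214 > 0.8 ⇒ ∉ W
candidate 2: n = (-2, 0, 2, -2) → π⊥ ≈ (-3.414214, -3.414214); max(|x|,|y|,|x±y|/√2) = 4.828427 > 0.8 ⇒ ∉ W
candidate 3: n = (0, -2, -1, -1) → π⊥ ≈ (+0.707107, -1.121320); max(|x|,|y|,|x±y|/√2) = 1.292893 > 0.8 ⇒ ∉ W
candidate 4: n = (0, 2, 3, -3) → π⊥ ≈ (-3.535534, -3.707107); max(|x|,|y|,|x±y|/√2) = 5.121320 > 0.8 ⇒ ∉ W
candidate 5: n = (0, 0, 0, 0) → π⊥ ≈ (+0.000000, +0.000000); max(|x|,|y|,|x±y|/√2) = 0.000000 ≤ 0.8 ⇒ ∈ W
candidate 6: n = (-1, 0, -1, -1) → π⊥ ≈ (-1.707107, +0.292893); max(|x|,|y|,|x±y|/√2) = 1.707107 > 0.8 ⇒ ∉ W
candidate 7: n = (0, 3, -1, 1) → π⊥ ≈ (-1.414214, +3.828427); max(|x|,|y|,|x±y|/√2) = 3.828427 > 0.8 ⇒ ∉ W
candidate 8: n = (-2, -2, 0, 3) → π⊥ ≈ (+1.535534, +0.707107); max(|x|,|y|,|x±y|/√2) = 1.585786 > 0.8 ⇒ ∉ W
candidate 9: n = (1, -1, 1, 1) → π⊥ ≈ (+2.414214, -1.000000); max(|x|,|y|,|x±y|/√2) = 2.414214 > 0.8 ⇒ ∉ W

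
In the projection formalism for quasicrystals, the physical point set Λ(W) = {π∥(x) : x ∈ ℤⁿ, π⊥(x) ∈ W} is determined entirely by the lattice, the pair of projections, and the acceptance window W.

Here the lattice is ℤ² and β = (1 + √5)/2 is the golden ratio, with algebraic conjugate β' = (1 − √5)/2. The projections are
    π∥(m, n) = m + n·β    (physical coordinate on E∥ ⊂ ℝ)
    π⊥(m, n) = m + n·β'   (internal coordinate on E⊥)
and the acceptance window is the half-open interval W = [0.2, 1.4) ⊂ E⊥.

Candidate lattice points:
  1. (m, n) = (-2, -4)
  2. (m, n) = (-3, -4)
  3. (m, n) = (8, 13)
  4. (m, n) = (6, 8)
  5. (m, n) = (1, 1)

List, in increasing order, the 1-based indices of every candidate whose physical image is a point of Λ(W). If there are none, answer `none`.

1, 4, 5

Numerically β ≈ 1.6180 and β' = −1/β ≈ -0.6180.
[1] lift (-2,-4): star map gives 0.4721; window check 0.2 ≤ 0.4721 < 1.4 is true → IN Λ
[2] lift (-3,-4): star map gives -0.5279; window check 0.2 ≤ -0.5279 < 1.4 is false → out
[3] lift (8,13): star map gives -0.0344; window check 0.2 ≤ -0.0344 < 1.4 is false → out
[4] lift (6,8): star map gives 1.0557; window check 0.2 ≤ 1.0557 < 1.4 is true → IN Λ
[5] lift (1,1): star map gives 0.3820; window check 0.2 ≤ 0.3820 < 1.4 is true → IN Λ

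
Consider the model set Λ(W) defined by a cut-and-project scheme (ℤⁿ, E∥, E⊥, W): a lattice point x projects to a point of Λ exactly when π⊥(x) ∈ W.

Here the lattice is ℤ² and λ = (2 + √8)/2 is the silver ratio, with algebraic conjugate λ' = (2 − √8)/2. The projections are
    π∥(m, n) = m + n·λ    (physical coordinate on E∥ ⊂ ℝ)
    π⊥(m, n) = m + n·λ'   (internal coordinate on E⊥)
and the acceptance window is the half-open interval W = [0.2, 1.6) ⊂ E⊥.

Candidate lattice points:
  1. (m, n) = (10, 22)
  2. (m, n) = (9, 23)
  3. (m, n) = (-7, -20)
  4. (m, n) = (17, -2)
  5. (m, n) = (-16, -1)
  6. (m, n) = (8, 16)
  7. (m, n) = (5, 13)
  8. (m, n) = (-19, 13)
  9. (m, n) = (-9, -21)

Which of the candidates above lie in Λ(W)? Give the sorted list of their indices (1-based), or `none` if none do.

1, 3, 6

Numerically λ ≈ 2.4142 and λ' = −1/λ ≈ -0.4142.
[1] lift (10,22): star map gives 0.8873; window check 0.2 ≤ 0.8873 < 1.6 is true → IN Λ
[2] lift (9,23): star map gives -0.5269; window check 0.2 ≤ -0.5269 < 1.6 is false → out
[3] lift (-7,-20): star map gives 1.2843; window check 0.2 ≤ 1.2843 < 1.6 is true → IN Λ
[4] lift (17,-2): star map gives 17.8284; window check 0.2 ≤ 17.8284 < 1.6 is false → out
[5] lift (-16,-1): star map gives -15.5858; window check 0.2 ≤ -15.5858 < 1.6 is false → out
[6] lift (8,16): star map gives 1.3726; window check 0.2 ≤ 1.3726 < 1.6 is true → IN Λ
[7] lift (5,13): star map gives -0.3848; window check 0.2 ≤ -0.3848 < 1.6 is false → out
[8] lift (-19,13): star map gives -24.3848; window check 0.2 ≤ -24.3848 < 1.6 is false → out
[9] lift (-9,-21): star map gives -0.3015; window check 0.2 ≤ -0.3015 < 1.6 is false → out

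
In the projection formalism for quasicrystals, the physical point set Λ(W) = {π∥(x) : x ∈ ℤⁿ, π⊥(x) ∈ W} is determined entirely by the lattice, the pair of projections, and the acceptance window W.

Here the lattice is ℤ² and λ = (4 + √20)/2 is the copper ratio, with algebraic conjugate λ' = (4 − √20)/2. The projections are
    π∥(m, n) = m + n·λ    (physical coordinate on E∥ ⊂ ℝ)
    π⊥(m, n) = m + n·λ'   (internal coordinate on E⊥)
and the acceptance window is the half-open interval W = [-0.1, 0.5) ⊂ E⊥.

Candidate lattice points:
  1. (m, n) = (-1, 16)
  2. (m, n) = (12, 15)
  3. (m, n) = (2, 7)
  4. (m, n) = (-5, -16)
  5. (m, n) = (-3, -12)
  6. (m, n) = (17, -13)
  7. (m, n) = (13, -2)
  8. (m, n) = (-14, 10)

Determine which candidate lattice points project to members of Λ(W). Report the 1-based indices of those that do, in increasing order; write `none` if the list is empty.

3

λ' = (4−√20)/2 ≈ -0.2361.
candidate 1: (m,n)=(-1,16) → π∥ = -1+16·λ ≈ 66.7771, π⊥ = -1+16·λ' ≈ -4.7771 ∉ [-0.1, 0.5) ⇒ out
candidate 2: (m,n)=(12,15) → π∥ = 12+15·λ ≈ 75.5410, π⊥ = 12+15·λ' ≈ 8.4590 ∉ [-0.1, 0.5) ⇒ out
candidate 3: (m,n)=(2,7) → π∥ = 2+7·λ ≈ 31.6525, π⊥ = 2+7·λ' ≈ 0.3475 ∈ [-0.1, 0.5) ⇒ IN Λ
candidate 4: (m,n)=(-5,-16) → π∥ = -5-16·λ ≈ -72.7771, π⊥ = -5-16·λ' ≈ -1.2229 ∉ [-0.1, 0.5) ⇒ out
candidate 5: (m,n)=(-3,-12) → π∥ = -3-12·λ ≈ -53.8328, π⊥ = -3-12·λ' ≈ -0.1672 ∉ [-0.1, 0.5) ⇒ out
candidate 6: (m,n)=(17,-13) → π∥ = 17-13·λ ≈ -38.0689, π⊥ = 17-13·λ' ≈ 20.0689 ∉ [-0.1, 0.5) ⇒ out
candidate 7: (m,n)=(13,-2) → π∥ = 13-2·λ ≈ 4.5279, π⊥ = 13-2·λ' ≈ 13.4721 ∉ [-0.1, 0.5) ⇒ out
candidate 8: (m,n)=(-14,10) → π∥ = -14+10·λ ≈ 28.3607, π⊥ = -14+10·λ' ≈ -16.3607 ∉ [-0.1, 0.5) ⇒ out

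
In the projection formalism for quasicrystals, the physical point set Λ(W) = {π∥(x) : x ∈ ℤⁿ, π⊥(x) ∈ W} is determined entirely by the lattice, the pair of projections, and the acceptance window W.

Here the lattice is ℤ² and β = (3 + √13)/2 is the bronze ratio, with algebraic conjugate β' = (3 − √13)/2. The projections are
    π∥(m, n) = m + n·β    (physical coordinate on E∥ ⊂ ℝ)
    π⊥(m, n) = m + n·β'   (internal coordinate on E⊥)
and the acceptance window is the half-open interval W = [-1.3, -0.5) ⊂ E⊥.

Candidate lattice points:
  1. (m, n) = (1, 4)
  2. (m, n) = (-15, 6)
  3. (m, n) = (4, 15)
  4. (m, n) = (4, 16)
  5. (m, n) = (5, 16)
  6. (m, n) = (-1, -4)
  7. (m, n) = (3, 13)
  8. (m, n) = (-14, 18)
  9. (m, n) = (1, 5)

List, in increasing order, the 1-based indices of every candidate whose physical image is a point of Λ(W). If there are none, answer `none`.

β' = (3−√13)/2 ≈ -0.30278.
candidate 1: (m,n)=(1,4) → π∥ = 1+4·β ≈ 14.21110, π⊥ = 1+4·β' ≈ -0.21110 ∉ [-1.3, -0.5) ⇒ out
candidate 2: (m,n)=(-15,6) → π∥ = -15+6·β ≈ 4.81665, π⊥ = -15+6·β' ≈ -16.81665 ∉ [-1.3, -0.5) ⇒ out
candidate 3: (m,n)=(4,15) → π∥ = 4+15·β ≈ 53.54163, π⊥ = 4+15·β' ≈ -0.54163 ∈ [-1.3, -0.5) ⇒ IN Λ
candidate 4: (m,n)=(4,16) → π∥ = 4+16·β ≈ 56.84441, π⊥ = 4+16·β' ≈ -0.84441 ∈ [-1.3, -0.5) ⇒ IN Λ
candidate 5: (m,n)=(5,16) → π∥ = 5+16·β ≈ 57.84441, π⊥ = 5+16·β' ≈ 0.15559 ∉ [-1.3, -0.5) ⇒ out
candidate 6: (m,n)=(-1,-4) → π∥ = -1-4·β ≈ -14.21110, π⊥ = -1-4·β' ≈ 0.21110 ∉ [-1.3, -0.5) ⇒ out
candidate 7: (m,n)=(3,13) → π∥ = 3+13·β ≈ 45.93608, π⊥ = 3+13·β' ≈ -0.93608 ∈ [-1.3, -0.5) ⇒ IN Λ
candidate 8: (m,n)=(-14,18) → π∥ = -14+18·β ≈ 45.44996, π⊥ = -14+18·β' ≈ -19.44996 ∉ [-1.3, -0.5) ⇒ out
candidate 9: (m,n)=(1,5) → π∥ = 1+5·β ≈ 17.51388, π⊥ = 1+5·β' ≈ -0.51388 ∈ [-1.3, -0.5) ⇒ IN Λ

3, 4, 7, 9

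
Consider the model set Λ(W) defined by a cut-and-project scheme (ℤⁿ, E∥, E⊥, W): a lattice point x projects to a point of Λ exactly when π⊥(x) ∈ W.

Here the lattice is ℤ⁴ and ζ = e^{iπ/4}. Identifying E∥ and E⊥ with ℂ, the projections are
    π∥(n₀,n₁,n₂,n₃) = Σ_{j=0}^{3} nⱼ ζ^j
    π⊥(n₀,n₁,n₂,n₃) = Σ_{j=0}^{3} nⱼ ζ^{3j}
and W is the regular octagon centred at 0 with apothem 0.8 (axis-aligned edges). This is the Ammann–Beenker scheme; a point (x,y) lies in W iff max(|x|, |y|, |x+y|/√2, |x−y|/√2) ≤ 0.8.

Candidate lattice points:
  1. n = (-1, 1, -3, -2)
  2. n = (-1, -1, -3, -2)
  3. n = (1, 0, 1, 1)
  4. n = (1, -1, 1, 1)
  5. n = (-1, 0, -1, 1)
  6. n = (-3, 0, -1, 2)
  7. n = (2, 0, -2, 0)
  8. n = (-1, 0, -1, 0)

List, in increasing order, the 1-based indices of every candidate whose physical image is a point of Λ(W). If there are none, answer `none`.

none

Internal map: ζ^{3j} for j=0..3 gives (1,0), (−√2/2,√2/2), (0,−1), (√2/2,√2/2).
#1 (-1, 1, -3, -2): internal (-3.121320, 2.292893); octagon support 3.828427 vs apothem 0.8 → ∉ W
#2 (-1, -1, -3, -2): internal (-1.707107, 0.878680); octagon support 1.828427 vs apothem 0.8 → ∉ W
#3 (1, 0, 1, 1): internal (1.707107, -0.292893); octagon support 1.707107 vs apothem 0.8 → ∉ W
#4 (1, -1, 1, 1): internal (2.414214, -1.000000); octagon support 2.414214 vs apothem 0.8 → ∉ W
#5 (-1, 0, -1, 1): internal (-0.292893, 1.707107); octagon support 1.707107 vs apothem 0.8 → ∉ W
#6 (-3, 0, -1, 2): internal (-1.585786, 2.414214); octagon support 2.828427 vs apothem 0.8 → ∉ W
#7 (2, 0, -2, 0): internal (2.000000, 2.000000); octagon support 2.828427 vs apothem 0.8 → ∉ W
#8 (-1, 0, -1, 0): internal (-1.000000, 1.000000); octagon support 1.414214 vs apothem 0.8 → ∉ W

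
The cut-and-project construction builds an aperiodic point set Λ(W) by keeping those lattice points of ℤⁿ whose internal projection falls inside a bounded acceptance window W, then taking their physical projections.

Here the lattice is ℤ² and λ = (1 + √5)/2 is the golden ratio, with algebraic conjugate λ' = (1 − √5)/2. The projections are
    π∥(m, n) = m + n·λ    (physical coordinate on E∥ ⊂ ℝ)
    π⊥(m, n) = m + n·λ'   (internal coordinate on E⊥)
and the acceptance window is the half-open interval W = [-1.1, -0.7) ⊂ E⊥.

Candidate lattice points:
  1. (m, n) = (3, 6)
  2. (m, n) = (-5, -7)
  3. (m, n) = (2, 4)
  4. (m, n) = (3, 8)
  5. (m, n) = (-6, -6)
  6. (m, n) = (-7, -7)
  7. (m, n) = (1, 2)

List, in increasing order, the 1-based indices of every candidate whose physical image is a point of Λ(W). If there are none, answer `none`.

λ' = (1−√5)/2 ≈ -0.618034.
[1] lift (3,6): star map gives -0.708204; window check -1.1 ≤ -0.708204 < -0.7 is true → IN Λ
[2] lift (-5,-7): star map gives -0.673762; window check -1.1 ≤ -0.673762 < -0.7 is false → out
[3] lift (2,4): star map gives -0.472136; window check -1.1 ≤ -0.472136 < -0.7 is false → out
[4] lift (3,8): star map gives -1.944272; window check -1.1 ≤ -1.944272 < -0.7 is false → out
[5] lift (-6,-6): star map gives -2.291796; window check -1.1 ≤ -2.291796 < -0.7 is false → out
[6] lift (-7,-7): star map gives -2.673762; window check -1.1 ≤ -2.673762 < -0.7 is false → out
[7] lift (1,2): star map gives -0.236068; window check -1.1 ≤ -0.236068 < -0.7 is false → out

1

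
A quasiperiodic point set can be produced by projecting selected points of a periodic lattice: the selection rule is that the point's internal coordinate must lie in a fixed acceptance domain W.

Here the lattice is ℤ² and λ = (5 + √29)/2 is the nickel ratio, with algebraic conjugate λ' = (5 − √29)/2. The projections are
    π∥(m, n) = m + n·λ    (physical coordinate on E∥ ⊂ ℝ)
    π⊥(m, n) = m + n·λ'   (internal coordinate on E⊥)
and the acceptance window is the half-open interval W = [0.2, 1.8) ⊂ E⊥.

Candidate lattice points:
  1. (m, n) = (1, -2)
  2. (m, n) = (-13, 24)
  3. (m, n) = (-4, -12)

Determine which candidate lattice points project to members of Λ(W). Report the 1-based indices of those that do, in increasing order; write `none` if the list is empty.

Compute λ' = (5−√29)/2 = -0.19258, so π⊥(m,n) = m -0.19258·n.
#1 (1,-2): internal coord 1 + (-2)·λ' = +1.38516; +1.38516 ∈ [0.2, 1.8) → IN Λ
#2 (-13,24): internal coord -13 + (24)·λ' = -17.62198; -17.62198 ∉ [0.2, 1.8) → out
#3 (-4,-12): internal coord -4 + (-12)·λ' = -1.68901; -1.68901 ∉ [0.2, 1.8) → out

1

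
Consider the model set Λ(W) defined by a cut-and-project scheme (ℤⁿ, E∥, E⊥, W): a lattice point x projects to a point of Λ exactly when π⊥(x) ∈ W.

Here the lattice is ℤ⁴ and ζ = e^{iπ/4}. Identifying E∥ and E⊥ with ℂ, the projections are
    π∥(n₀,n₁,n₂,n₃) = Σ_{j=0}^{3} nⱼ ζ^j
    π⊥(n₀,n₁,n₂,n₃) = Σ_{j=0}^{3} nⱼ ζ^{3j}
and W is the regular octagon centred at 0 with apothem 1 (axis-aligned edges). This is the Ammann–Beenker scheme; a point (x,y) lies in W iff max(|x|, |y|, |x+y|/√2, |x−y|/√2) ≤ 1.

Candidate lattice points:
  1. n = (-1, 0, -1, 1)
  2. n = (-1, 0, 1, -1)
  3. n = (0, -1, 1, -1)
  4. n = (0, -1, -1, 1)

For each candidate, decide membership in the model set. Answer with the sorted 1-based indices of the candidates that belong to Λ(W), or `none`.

none

Internal map: ζ^{3j} for j=0..3 gives (1,0), (−√2/2,√2/2), (0,−1), (√2/2,√2/2).
#1 (-1, 0, -1, 1): internal (-0.292893, 1.707107); octagon support 1.707107 vs apothem 1 → ∉ W
#2 (-1, 0, 1, -1): internal (-1.707107, -1.707107); octagon support 2.414214 vs apothem 1 → ∉ W
#3 (0, -1, 1, -1): internal (0.000000, -2.414214); octagon support 2.414214 vs apothem 1 → ∉ W
#4 (0, -1, -1, 1): internal (1.414214, 1.000000); octagon support 1.707107 vs apothem 1 → ∉ W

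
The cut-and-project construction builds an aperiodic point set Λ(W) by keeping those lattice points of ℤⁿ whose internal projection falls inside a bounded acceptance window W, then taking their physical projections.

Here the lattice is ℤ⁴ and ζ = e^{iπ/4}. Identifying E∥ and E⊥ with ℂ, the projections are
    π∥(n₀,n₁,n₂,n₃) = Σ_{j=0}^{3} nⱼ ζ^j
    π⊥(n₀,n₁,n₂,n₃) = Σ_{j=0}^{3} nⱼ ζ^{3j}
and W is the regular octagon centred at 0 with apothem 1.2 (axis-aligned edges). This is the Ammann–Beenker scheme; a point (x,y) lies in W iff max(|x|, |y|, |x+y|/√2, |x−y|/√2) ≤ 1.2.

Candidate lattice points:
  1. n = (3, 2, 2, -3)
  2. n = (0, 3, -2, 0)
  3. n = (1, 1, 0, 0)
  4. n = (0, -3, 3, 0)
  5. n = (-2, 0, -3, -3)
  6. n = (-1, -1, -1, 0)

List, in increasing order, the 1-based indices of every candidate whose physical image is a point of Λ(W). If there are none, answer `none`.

π⊥(n) = n₀ + n₁ζ³ + n₂ζ⁶ + n₃ζ⁹ where ζ = e^{iπ/4}.
candidate 1: n = (3, 2, 2, -3) → π⊥ ≈ (-0.535534, -2.707107); max(|x|,|y|,|x±y|/√2) = 2.707107 > 1.2 ⇒ ∉ W
candidate 2: n = (0, 3, -2, 0) → π⊥ ≈ (-2.121320, +4.121320); max(|x|,|y|,|x±y|/√2) = 4.414214 > 1.2 ⇒ ∉ W
candidate 3: n = (1, 1, 0, 0) → π⊥ ≈ (+0.292893, +0.707107); max(|x|,|y|,|x±y|/√2) = 0.707107 ≤ 1.2 ⇒ ∈ W
candidate 4: n = (0, -3, 3, 0) → π⊥ ≈ (+2.121320, -5.121320); max(|x|,|y|,|x±y|/√2) = 5.121320 > 1.2 ⇒ ∉ W
candidate 5: n = (-2, 0, -3, -3) → π⊥ ≈ (-4.121320, +0.878680); max(|x|,|y|,|x±y|/√2) = 4.121320 > 1.2 ⇒ ∉ W
candidate 6: n = (-1, -1, -1, 0) → π⊥ ≈ (-0.292893, +0.292893); max(|x|,|y|,|x±y|/√2) = 0.414214 ≤ 1.2 ⇒ ∈ W

3, 6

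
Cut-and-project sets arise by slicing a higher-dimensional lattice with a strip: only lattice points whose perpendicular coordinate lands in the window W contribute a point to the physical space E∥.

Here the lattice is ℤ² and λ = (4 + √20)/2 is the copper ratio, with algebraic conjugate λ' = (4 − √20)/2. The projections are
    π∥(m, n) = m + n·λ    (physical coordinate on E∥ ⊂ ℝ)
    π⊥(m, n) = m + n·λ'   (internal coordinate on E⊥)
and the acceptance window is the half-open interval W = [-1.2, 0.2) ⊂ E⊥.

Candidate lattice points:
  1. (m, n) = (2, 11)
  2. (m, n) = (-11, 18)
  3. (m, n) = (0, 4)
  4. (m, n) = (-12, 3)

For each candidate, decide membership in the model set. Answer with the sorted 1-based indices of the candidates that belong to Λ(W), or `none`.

Numerically λ ≈ 4.236068 and λ' = −1/λ ≈ -0.236068.
[1] lift (2,11): star map gives -0.596748; window check -1.2 ≤ -0.596748 < 0.2 is true → IN Λ
[2] lift (-11,18): star map gives -15.249224; window check -1.2 ≤ -15.249224 < 0.2 is false → out
[3] lift (0,4): star map gives -0.944272; window check -1.2 ≤ -0.944272 < 0.2 is true → IN Λ
[4] lift (-12,3): star map gives -12.708204; window check -1.2 ≤ -12.708204 < 0.2 is false → out

1, 3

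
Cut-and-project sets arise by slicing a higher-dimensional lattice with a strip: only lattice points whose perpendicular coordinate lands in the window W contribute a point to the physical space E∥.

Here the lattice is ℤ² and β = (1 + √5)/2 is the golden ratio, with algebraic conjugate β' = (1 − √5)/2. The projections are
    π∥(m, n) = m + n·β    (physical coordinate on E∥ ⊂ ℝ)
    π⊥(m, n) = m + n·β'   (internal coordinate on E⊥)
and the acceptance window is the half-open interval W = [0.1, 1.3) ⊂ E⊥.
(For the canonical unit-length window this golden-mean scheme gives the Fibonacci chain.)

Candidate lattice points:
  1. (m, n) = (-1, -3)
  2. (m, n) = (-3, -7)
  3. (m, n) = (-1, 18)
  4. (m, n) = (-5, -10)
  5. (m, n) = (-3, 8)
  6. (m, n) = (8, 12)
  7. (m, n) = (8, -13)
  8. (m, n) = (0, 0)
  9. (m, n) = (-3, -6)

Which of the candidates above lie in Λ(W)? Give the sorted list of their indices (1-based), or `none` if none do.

Compute β' = (1−√5)/2 = -0.618034, so π⊥(m,n) = m -0.618034·n.
[1] lift (-1,-3): star map gives 0.854102; window check 0.1 ≤ 0.854102 < 1.3 is true → IN Λ
[2] lift (-3,-7): star map gives 1.326238; window check 0.1 ≤ 1.326238 < 1.3 is false → out
[3] lift (-1,18): star map gives -12.124612; window check 0.1 ≤ -12.124612 < 1.3 is false → out
[4] lift (-5,-10): star map gives 1.180340; window check 0.1 ≤ 1.180340 < 1.3 is true → IN Λ
[5] lift (-3,8): star map gives -7.944272; window check 0.1 ≤ -7.944272 < 1.3 is false → out
[6] lift (8,12): star map gives 0.583592; window check 0.1 ≤ 0.583592 < 1.3 is true → IN Λ
[7] lift (8,-13): star map gives 16.034442; window check 0.1 ≤ 16.034442 < 1.3 is false → out
[8] lift (0,0): star map gives 0.000000; window check 0.1 ≤ 0.000000 < 1.3 is false → out
[9] lift (-3,-6): star map gives 0.708204; window check 0.1 ≤ 0.708204 < 1.3 is true → IN Λ

1, 4, 6, 9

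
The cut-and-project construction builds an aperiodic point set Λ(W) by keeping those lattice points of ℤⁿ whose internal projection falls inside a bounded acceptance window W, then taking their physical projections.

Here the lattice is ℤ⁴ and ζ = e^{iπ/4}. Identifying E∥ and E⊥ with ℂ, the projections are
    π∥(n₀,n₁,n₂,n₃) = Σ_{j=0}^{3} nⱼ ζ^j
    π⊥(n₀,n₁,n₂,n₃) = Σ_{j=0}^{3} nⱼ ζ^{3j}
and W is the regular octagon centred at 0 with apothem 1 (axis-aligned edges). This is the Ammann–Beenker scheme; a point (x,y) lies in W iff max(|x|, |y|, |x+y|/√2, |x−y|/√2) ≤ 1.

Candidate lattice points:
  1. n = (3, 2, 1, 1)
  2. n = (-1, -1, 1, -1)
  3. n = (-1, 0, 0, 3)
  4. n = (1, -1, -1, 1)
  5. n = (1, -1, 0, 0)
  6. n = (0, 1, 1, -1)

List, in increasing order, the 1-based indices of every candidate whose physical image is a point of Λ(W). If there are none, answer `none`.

none

With ζ = e^{iπ/4} the internal vectors are ζ^0,ζ^3,ζ^6,ζ^9.
candidate 1: n = (3, 2, 1, 1) → π⊥ ≈ (+2.292893, +1.121320); max(|x|,|y|,|x±y|/√2) = 2.414214 > 1 ⇒ ∉ W
candidate 2: n = (-1, -1, 1, -1) → π⊥ ≈ (-1.000000, -2.414214); max(|x|,|y|,|x±y|/√2) = 2.414214 > 1 ⇒ ∉ W
candidate 3: n = (-1, 0, 0, 3) → π⊥ ≈ (+1.121320, +2.121320); max(|x|,|y|,|x±y|/√2) = 2.292893 > 1 ⇒ ∉ W
candidate 4: n = (1, -1, -1, 1) → π⊥ ≈ (+2.414214, +1.000000); max(|x|,|y|,|x±y|/√2) = 2.414214 > 1 ⇒ ∉ W
candidate 5: n = (1, -1, 0, 0) → π⊥ ≈ (+1.707107, -0.707107); max(|x|,|y|,|x±y|/√2) = 1.707107 > 1 ⇒ ∉ W
candidate 6: n = (0, 1, 1, -1) → π⊥ ≈ (-1.414214, -1.000000); max(|x|,|y|,|x±y|/√2) = 1.707107 > 1 ⇒ ∉ W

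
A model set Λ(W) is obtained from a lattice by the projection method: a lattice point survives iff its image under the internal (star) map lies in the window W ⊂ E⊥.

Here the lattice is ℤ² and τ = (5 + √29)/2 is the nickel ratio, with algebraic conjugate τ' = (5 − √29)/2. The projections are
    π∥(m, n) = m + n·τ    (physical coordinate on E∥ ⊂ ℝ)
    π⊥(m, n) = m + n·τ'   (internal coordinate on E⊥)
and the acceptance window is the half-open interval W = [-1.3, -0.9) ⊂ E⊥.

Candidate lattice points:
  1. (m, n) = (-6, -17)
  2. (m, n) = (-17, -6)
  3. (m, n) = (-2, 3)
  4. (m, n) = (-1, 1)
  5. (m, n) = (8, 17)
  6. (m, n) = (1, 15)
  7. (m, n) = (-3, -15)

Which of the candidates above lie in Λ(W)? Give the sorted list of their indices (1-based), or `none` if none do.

4

Numerically τ ≈ 5.192582 and τ' = −1/τ ≈ -0.192582.
[1] lift (-6,-17): star map gives -2.726099; window check -1.3 ≤ -2.726099 < -0.9 is false → out
[2] lift (-17,-6): star map gives -15.844506; window check -1.3 ≤ -15.844506 < -0.9 is false → out
[3] lift (-2,3): star map gives -2.577747; window check -1.3 ≤ -2.577747 < -0.9 is false → out
[4] lift (-1,1): star map gives -1.192582; window check -1.3 ≤ -1.192582 < -0.9 is true → IN Λ
[5] lift (8,17): star map gives 4.726099; window check -1.3 ≤ 4.726099 < -0.9 is false → out
[6] lift (1,15): star map gives -1.888736; window check -1.3 ≤ -1.888736 < -0.9 is false → out
[7] lift (-3,-15): star map gives -0.111264; window check -1.3 ≤ -0.111264 < -0.9 is false → out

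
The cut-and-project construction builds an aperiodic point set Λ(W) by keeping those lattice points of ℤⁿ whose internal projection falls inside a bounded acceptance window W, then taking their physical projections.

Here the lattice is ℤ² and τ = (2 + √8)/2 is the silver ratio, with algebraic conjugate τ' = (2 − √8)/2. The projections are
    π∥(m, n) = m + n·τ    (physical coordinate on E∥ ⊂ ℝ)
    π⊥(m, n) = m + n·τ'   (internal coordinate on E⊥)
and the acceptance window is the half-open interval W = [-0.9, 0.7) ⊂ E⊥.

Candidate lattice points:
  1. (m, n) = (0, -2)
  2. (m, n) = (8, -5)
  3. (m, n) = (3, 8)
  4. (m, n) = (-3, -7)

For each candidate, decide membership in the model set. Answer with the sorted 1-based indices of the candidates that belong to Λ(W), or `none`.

3, 4

Compute τ' = (2−√8)/2 = -0.41421, so π⊥(m,n) = m -0.41421·n.
[1] lift (0,-2): star map gives 0.82843; window check -0.9 ≤ 0.82843 < 0.7 is false → out
[2] lift (8,-5): star map gives 10.07107; window check -0.9 ≤ 10.07107 < 0.7 is false → out
[3] lift (3,8): star map gives -0.31371; window check -0.9 ≤ -0.31371 < 0.7 is true → IN Λ
[4] lift (-3,-7): star map gives -0.10051; window check -0.9 ≤ -0.10051 < 0.7 is true → IN Λ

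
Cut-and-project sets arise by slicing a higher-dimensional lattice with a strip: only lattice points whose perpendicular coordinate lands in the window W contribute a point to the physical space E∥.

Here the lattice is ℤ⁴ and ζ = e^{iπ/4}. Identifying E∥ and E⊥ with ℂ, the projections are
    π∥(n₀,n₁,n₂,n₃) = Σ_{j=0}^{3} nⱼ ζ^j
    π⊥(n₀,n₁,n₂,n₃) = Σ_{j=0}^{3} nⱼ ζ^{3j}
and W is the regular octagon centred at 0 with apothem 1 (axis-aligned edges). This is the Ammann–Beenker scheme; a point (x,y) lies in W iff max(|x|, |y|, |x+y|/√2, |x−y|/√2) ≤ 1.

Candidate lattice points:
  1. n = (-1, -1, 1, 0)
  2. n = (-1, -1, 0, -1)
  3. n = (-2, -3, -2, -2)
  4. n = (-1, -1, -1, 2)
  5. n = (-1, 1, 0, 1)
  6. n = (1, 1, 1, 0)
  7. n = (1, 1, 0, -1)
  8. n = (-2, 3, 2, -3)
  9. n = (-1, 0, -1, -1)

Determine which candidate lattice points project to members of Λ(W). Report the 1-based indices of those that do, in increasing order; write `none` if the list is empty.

π⊥(n) = n₀ + n₁ζ³ + n₂ζ⁶ + n₃ζ⁹ where ζ = e^{iπ/4}.
candidate 1: n = (-1, -1, 1, 0) → π⊥ ≈ (-0.292893, -1.707107); max(|x|,|y|,|x±y|/√2) = 1.707107 > 1 ⇒ ∉ W
candidate 2: n = (-1, -1, 0, -1) → π⊥ ≈ (-1.000000, -1.414214); max(|x|,|y|,|x±y|/√2) = 1.707107 > 1 ⇒ ∉ W
candidate 3: n = (-2, -3, -2, -2) → π⊥ ≈ (-1.292893, -1.535534); max(|x|,|y|,|x±y|/√2) = 2.000000 > 1 ⇒ ∉ W
candidate 4: n = (-1, -1, -1, 2) → π⊥ ≈ (+1.121320, +1.707107); max(|x|,|y|,|x±y|/√2) = 2.000000 > 1 ⇒ ∉ W
candidate 5: n = (-1, 1, 0, 1) → π⊥ ≈ (-1.000000, +1.414214); max(|x|,|y|,|x±y|/√2) = 1.707107 > 1 ⇒ ∉ W
candidate 6: n = (1, 1, 1, 0) → π⊥ ≈ (+0.292893, -0.292893); max(|x|,|y|,|x±y|/√2) = 0.414214 ≤ 1 ⇒ ∈ W
candidate 7: n = (1, 1, 0, -1) → π⊥ ≈ (-0.414214, +0.000000); max(|x|,|y|,|x±y|/√2) = 0.414214 ≤ 1 ⇒ ∈ W
candidate 8: n = (-2, 3, 2, -3) → π⊥ ≈ (-6.242641, -2.000000); max(|x|,|y|,|x±y|/√2) = 6.242641 > 1 ⇒ ∉ W
candidate 9: n = (-1, 0, -1, -1) → π⊥ ≈ (-1.707107, +0.292893); max(|x|,|y|,|x±y|/√2) = 1.707107 > 1 ⇒ ∉ W

6, 7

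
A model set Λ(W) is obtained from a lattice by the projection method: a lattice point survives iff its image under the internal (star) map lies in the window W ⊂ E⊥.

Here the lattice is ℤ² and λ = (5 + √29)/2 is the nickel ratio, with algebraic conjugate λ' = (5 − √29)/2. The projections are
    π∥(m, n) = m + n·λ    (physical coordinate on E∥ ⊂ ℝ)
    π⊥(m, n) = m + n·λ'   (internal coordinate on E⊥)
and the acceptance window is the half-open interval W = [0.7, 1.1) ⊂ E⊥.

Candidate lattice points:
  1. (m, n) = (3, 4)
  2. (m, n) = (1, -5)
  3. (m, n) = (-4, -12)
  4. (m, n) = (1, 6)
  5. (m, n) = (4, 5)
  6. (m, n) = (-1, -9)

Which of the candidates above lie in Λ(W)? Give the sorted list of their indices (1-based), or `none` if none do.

6

λ' = (5−√29)/2 ≈ -0.1926.
#1 (3,4): internal coord 3 + (4)·λ' = +2.2297; +2.2297 ∉ [0.7, 1.1) → out
#2 (1,-5): internal coord 1 + (-5)·λ' = +1.9629; +1.9629 ∉ [0.7, 1.1) → out
#3 (-4,-12): internal coord -4 + (-12)·λ' = -1.6890; -1.6890 ∉ [0.7, 1.1) → out
#4 (1,6): internal coord 1 + (6)·λ' = -0.1555; -0.1555 ∉ [0.7, 1.1) → out
#5 (4,5): internal coord 4 + (5)·λ' = +3.0371; +3.0371 ∉ [0.7, 1.1) → out
#6 (-1,-9): internal coord -1 + (-9)·λ' = +0.7332; +0.7332 ∈ [0.7, 1.1) → IN Λ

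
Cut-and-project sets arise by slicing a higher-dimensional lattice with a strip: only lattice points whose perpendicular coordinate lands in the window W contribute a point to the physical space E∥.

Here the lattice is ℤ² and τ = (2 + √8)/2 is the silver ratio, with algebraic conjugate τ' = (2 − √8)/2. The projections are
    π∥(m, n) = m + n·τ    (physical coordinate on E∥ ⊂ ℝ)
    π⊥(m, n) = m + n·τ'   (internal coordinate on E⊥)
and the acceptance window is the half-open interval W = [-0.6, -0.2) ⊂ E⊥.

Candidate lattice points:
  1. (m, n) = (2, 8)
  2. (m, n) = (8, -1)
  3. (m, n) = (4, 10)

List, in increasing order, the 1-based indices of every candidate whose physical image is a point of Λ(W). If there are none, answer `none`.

none

Numerically τ ≈ 2.414214 and τ' = −1/τ ≈ -0.414214.
candidate 1: (m,n)=(2,8) → π∥ = 2+8·τ ≈ 21.313708, π⊥ = 2+8·τ' ≈ -1.313708 ∉ [-0.6, -0.2) ⇒ out
candidate 2: (m,n)=(8,-1) → π∥ = 8-1·τ ≈ 5.585786, π⊥ = 8-1·τ' ≈ 8.414214 ∉ [-0.6, -0.2) ⇒ out
candidate 3: (m,n)=(4,10) → π∥ = 4+10·τ ≈ 28.142136, π⊥ = 4+10·τ' ≈ -0.142136 ∉ [-0.6, -0.2) ⇒ out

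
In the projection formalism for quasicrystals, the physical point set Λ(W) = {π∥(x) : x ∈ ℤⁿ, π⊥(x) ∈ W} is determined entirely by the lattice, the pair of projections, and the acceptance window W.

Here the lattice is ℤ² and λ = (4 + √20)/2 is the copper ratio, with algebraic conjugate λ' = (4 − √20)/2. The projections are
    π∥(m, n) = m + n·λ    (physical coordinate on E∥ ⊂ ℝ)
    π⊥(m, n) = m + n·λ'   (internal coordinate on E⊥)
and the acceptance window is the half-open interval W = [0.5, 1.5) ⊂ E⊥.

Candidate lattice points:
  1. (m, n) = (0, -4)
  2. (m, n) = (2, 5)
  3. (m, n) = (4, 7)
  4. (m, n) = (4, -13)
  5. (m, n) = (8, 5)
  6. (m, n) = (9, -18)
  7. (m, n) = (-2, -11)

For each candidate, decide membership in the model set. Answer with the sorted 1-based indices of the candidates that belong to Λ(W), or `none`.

λ' = (4−√20)/2 ≈ -0.2361.
[1] lift (0,-4): star map gives 0.9443; window check 0.5 ≤ 0.9443 < 1.5 is true → IN Λ
[2] lift (2,5): star map gives 0.8197; window check 0.5 ≤ 0.8197 < 1.5 is true → IN Λ
[3] lift (4,7): star map gives 2.3475; window check 0.5 ≤ 2.3475 < 1.5 is false → out
[4] lift (4,-13): star map gives 7.0689; window check 0.5 ≤ 7.0689 < 1.5 is false → out
[5] lift (8,5): star map gives 6.8197; window check 0.5 ≤ 6.8197 < 1.5 is false → out
[6] lift (9,-18): star map gives 13.2492; window check 0.5 ≤ 13.2492 < 1.5 is false → out
[7] lift (-2,-11): star map gives 0.5967; window check 0.5 ≤ 0.5967 < 1.5 is true → IN Λ

1, 2, 7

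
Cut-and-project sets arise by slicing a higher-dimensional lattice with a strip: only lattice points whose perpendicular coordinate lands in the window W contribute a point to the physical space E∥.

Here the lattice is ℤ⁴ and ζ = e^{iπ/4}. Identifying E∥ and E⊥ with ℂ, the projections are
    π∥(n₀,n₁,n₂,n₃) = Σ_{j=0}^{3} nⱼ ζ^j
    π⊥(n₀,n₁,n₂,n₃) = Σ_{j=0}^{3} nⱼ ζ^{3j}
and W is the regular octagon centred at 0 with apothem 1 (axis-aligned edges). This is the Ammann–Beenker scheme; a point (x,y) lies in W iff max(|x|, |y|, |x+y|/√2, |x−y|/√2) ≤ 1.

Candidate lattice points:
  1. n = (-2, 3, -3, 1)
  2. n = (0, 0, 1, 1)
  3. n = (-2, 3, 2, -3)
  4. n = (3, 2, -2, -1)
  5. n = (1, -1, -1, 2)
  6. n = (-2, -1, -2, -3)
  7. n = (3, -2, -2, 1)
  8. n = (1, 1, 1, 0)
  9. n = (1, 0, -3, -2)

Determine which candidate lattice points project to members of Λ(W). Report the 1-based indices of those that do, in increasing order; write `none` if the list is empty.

2, 8

π⊥(n) = n₀ + n₁ζ³ + n₂ζ⁶ + n₃ζ⁹ where ζ = e^{iπ/4}.
candidate 1: n = (-2, 3, -3, 1) → π⊥ ≈ (-3.4142, +5.8284); max(|x|,|y|,|x±y|/√2) = 6.5355 > 1 ⇒ ∉ W
candidate 2: n = (0, 0, 1, 1) → π⊥ ≈ (+0.7071, -0.2929); max(|x|,|y|,|x±y|/√2) = 0.7071 ≤ 1 ⇒ ∈ W
candidate 3: n = (-2, 3, 2, -3) → π⊥ ≈ (-6.2426, -2.0000); max(|x|,|y|,|x±y|/√2) = 6.2426 > 1 ⇒ ∉ W
candidate 4: n = (3, 2, -2, -1) → π⊥ ≈ (+0.8787, +2.7071); max(|x|,|y|,|x±y|/√2) = 2.7071 > 1 ⇒ ∉ W
candidate 5: n = (1, -1, -1, 2) → π⊥ ≈ (+3.1213, +1.7071); max(|x|,|y|,|x±y|/√2) = 3.4142 > 1 ⇒ ∉ W
candidate 6: n = (-2, -1, -2, -3) → π⊥ ≈ (-3.4142, -0.8284); max(|x|,|y|,|x±y|/√2) = 3.4142 > 1 ⇒ ∉ W
candidate 7: n = (3, -2, -2, 1) → π⊥ ≈ (+5.1213, +1.2929); max(|x|,|y|,|x±y|/√2) = 5.1213 > 1 ⇒ ∉ W
candidate 8: n = (1, 1, 1, 0) → π⊥ ≈ (+0.2929, -0.2929); max(|x|,|y|,|x±y|/√2) = 0.4142 ≤ 1 ⇒ ∈ W
candidate 9: n = (1, 0, -3, -2) → π⊥ ≈ (-0.4142, +1.5858); max(|x|,|y|,|x±y|/√2) = 1.5858 > 1 ⇒ ∉ W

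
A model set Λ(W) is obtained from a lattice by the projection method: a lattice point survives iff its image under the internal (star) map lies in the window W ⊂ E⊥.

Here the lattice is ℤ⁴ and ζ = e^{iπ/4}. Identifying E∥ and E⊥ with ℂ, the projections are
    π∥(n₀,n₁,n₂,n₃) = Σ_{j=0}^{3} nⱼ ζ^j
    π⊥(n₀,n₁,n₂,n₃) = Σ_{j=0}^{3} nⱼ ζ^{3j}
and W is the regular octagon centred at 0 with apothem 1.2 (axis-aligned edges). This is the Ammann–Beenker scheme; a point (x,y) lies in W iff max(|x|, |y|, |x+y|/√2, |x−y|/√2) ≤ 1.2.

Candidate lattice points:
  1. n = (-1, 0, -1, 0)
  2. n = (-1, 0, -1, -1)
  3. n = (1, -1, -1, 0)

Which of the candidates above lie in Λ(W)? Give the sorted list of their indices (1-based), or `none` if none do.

none

Internal map: ζ^{3j} for j=0..3 gives (1,0), (−√2/2,√2/2), (0,−1), (√2/2,√2/2).
candidate 1: n = (-1, 0, -1, 0) → π⊥ ≈ (-1.0000, +1.0000); max(|x|,|y|,|x±y|/√2) = 1.4142 > 1.2 ⇒ ∉ W
candidate 2: n = (-1, 0, -1, -1) → π⊥ ≈ (-1.7071, +0.2929); max(|x|,|y|,|x±y|/√2) = 1.7071 > 1.2 ⇒ ∉ W
candidate 3: n = (1, -1, -1, 0) → π⊥ ≈ (+1.7071, +0.2929); max(|x|,|y|,|x±y|/√2) = 1.7071 > 1.2 ⇒ ∉ W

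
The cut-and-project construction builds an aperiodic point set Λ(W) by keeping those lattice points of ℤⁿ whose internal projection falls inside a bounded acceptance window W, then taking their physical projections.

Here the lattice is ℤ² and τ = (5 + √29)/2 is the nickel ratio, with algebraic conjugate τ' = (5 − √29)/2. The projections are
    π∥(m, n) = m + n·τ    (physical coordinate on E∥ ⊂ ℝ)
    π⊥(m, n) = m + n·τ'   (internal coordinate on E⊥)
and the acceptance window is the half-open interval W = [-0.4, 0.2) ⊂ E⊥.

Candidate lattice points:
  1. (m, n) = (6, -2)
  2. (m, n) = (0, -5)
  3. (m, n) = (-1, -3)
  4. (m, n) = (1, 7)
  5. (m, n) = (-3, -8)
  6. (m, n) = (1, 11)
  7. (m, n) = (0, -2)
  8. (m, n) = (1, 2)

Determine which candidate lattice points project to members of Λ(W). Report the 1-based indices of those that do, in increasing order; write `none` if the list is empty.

Compute τ' = (5−√29)/2 = -0.19258, so π⊥(m,n) = m -0.19258·n.
candidate 1: (m,n)=(6,-2) → π∥ = 6-2·τ ≈ -4.38516, π⊥ = 6-2·τ' ≈ 6.38516 ∉ [-0.4, 0.2) ⇒ out
candidate 2: (m,n)=(0,-5) → π∥ = 0-5·τ ≈ -25.96291, π⊥ = 0-5·τ' ≈ 0.96291 ∉ [-0.4, 0.2) ⇒ out
candidate 3: (m,n)=(-1,-3) → π∥ = -1-3·τ ≈ -16.57775, π⊥ = -1-3·τ' ≈ -0.42225 ∉ [-0.4, 0.2) ⇒ out
candidate 4: (m,n)=(1,7) → π∥ = 1+7·τ ≈ 37.34808, π⊥ = 1+7·τ' ≈ -0.34808 ∈ [-0.4, 0.2) ⇒ IN Λ
candidate 5: (m,n)=(-3,-8) → π∥ = -3-8·τ ≈ -44.54066, π⊥ = -3-8·τ' ≈ -1.45934 ∉ [-0.4, 0.2) ⇒ out
candidate 6: (m,n)=(1,11) → π∥ = 1+11·τ ≈ 58.11841, π⊥ = 1+11·τ' ≈ -1.11841 ∉ [-0.4, 0.2) ⇒ out
candidate 7: (m,n)=(0,-2) → π∥ = 0-2·τ ≈ -10.38516, π⊥ = 0-2·τ' ≈ 0.38516 ∉ [-0.4, 0.2) ⇒ out
candidate 8: (m,n)=(1,2) → π∥ = 1+2·τ ≈ 11.38516, π⊥ = 1+2·τ' ≈ 0.61484 ∉ [-0.4, 0.2) ⇒ out

4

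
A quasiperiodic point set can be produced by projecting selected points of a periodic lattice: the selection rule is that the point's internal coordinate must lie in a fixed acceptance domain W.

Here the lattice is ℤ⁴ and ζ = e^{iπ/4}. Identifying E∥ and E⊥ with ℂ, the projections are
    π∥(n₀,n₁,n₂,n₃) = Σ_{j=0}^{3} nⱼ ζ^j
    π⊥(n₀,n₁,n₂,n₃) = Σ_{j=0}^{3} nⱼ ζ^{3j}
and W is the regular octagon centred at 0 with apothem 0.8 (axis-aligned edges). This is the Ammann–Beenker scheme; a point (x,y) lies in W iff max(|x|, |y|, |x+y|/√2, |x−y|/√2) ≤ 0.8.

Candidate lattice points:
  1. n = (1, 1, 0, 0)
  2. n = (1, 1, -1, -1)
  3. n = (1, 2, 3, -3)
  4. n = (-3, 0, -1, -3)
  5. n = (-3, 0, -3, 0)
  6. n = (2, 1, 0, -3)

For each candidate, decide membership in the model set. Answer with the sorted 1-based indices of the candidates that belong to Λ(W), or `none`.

π⊥(n) = n₀ + n₁ζ³ + n₂ζ⁶ + n₃ζ⁹ where ζ = e^{iπ/4}.
candidate 1: n = (1, 1, 0, 0) → π⊥ ≈ (+0.29289, +0.70711); max(|x|,|y|,|x±y|/√2) = 0.70711 ≤ 0.8 ⇒ ∈ W
candidate 2: n = (1, 1, -1, -1) → π⊥ ≈ (-0.41421, +1.00000); max(|x|,|y|,|x±y|/√2) = 1.00000 > 0.8 ⇒ ∉ W
candidate 3: n = (1, 2, 3, -3) → π⊥ ≈ (-2.53553, -3.70711); max(|x|,|y|,|x±y|/√2) = 4.41421 > 0.8 ⇒ ∉ W
candidate 4: n = (-3, 0, -1, -3) → π⊥ ≈ (-5.12132, -1.12132); max(|x|,|y|,|x±y|/√2) = 5.12132 > 0.8 ⇒ ∉ W
candidate 5: n = (-3, 0, -3, 0) → π⊥ ≈ (-3.00000, +3.00000); max(|x|,|y|,|x±y|/√2) = 4.24264 > 0.8 ⇒ ∉ W
candidate 6: n = (2, 1, 0, -3) → π⊥ ≈ (-0.82843, -1.41421); max(|x|,|y|,|x±y|/√2) = 1.58579 > 0.8 ⇒ ∉ W

1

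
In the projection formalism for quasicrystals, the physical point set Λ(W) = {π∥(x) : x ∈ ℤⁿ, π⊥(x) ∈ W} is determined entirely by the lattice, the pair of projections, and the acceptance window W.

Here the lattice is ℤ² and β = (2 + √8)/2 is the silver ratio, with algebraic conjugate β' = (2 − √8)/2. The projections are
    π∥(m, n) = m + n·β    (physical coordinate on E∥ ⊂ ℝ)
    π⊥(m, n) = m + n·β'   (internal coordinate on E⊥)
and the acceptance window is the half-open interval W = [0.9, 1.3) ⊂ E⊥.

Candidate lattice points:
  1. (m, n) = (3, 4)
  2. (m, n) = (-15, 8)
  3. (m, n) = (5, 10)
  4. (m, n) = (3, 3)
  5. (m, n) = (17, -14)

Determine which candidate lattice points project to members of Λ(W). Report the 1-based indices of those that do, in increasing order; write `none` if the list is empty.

Compute β' = (2−√8)/2 = -0.4142, so π⊥(m,n) = m -0.4142·n.
[1] lift (3,4): star map gives 1.3431; window check 0.9 ≤ 1.3431 < 1.3 is false → out
[2] lift (-15,8): star map gives -18.3137; window check 0.9 ≤ -18.3137 < 1.3 is false → out
[3] lift (5,10): star map gives 0.8579; window check 0.9 ≤ 0.8579 < 1.3 is false → out
[4] lift (3,3): star map gives 1.7574; window check 0.9 ≤ 1.7574 < 1.3 is false → out
[5] lift (17,-14): star map gives 22.7990; window check 0.9 ≤ 22.7990 < 1.3 is false → out

none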